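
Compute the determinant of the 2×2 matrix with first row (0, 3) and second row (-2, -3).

The determinant is 6.

det = 0·(-3) − 3·(-2) = 0 − (-6) = 6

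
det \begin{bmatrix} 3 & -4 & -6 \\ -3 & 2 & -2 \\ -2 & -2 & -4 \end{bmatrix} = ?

-64

Expand along row 1:
  + 3 · |2 -2; -2 -4| = 3·(-8 − 4) = -36
  − (-4) · |-3 -2; -2 -4| = −(-4)·(12 − 4) = 32
  + (-6) · |-3 2; -2 -2| = (-6)·(6 − (-4)) = -60
Sum: (-36) + (32) + (-60) = -64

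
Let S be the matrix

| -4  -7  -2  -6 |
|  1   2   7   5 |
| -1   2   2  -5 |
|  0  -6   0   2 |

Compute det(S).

Expand along row 4 (it has 2 zeros):
  + (-6) · M_42   where M_42 = det([-4 -2 -6; 1 7 5; -1 2 -5]) = 126
  + (2) · M_44   where M_44 = det([-4 -7 -2; 1 2 7; -1 2 2]) = 95
det = (+1)·(-6)·(126) + (+1)·(2)·(95) = -566

|S| = -566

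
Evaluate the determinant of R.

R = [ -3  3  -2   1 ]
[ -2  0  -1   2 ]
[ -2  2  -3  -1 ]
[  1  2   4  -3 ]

Expand along row 2 (it has 1 zero):
  − (-2) · M_21   where M_21 = det([3 -2 1; 2 -3 -1; 2 4 -3]) = 45
  − (-1) · M_23   where M_23 = det([-3 3 1; -2 2 -1; 1 2 -3]) = -15
  + (2) · M_24   where M_24 = det([-3 3 -2; -2 2 -3; 1 2 4]) = -15
det = (-1)·(-2)·(45) + (-1)·(-1)·(-15) + (+1)·(2)·(-15) = 45

det(R) = 45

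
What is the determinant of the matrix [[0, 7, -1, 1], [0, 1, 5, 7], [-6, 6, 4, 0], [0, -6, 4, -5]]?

The determinant is 1800.

Expand along column 1 (it has 3 zeros):
  + (-6) · M_31   where M_31 = det([7 -1 1; 1 5 7; -6 4 -5]) = -300
det = (+1)·(-6)·(-300) = 1800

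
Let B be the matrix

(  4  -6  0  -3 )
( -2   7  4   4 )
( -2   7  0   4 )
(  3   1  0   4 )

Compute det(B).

The determinant is -180.

Expand along column 3 (it has 3 zeros):
  − (4) · M_23   where M_23 = det([4 -6 -3; -2 7 4; 3 1 4]) = 45
det = (-1)·(4)·(45) = -180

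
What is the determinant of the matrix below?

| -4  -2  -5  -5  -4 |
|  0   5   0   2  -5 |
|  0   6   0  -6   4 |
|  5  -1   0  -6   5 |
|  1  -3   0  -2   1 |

The determinant is -2540.

Expand along column 3 (it has 4 zeros):
  + (-5) · M_13   where M_13 = det([0 5 2 -5; 0 6 -6 4; 5 -1 -6 5; 1 -3 -2 1]) = 508
det = (+1)·(-5)·(508) = -2540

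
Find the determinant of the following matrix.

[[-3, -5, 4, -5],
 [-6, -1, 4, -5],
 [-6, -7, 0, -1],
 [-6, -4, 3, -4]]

18

Expand along row 3 (it has 1 zero):
  + (-6) · M_31   where M_31 = det([-5 4 -5; -1 4 -5; -4 3 -4]) = 4
  − (-7) · M_32   where M_32 = det([-3 4 -5; -6 4 -5; -6 3 -4]) = -3
  − (-1) · M_34   where M_34 = det([-3 -5 4; -6 -1 4; -6 -4 3]) = 63
det = (+1)·(-6)·(4) + (-1)·(-7)·(-3) + (-1)·(-1)·(63) = 18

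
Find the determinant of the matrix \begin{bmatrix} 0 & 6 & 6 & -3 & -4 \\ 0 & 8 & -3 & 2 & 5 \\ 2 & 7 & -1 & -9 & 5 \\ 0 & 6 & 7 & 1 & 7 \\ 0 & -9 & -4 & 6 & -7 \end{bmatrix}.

Expand along column 1 (it has 4 zeros):
  + (2) · M_31   where M_31 = det([6 6 -3 -4; 8 -3 2 5; 6 7 1 7; -9 -4 6 -7]) = 5822
det = (+1)·(2)·(5822) = 11644

The determinant is 11644.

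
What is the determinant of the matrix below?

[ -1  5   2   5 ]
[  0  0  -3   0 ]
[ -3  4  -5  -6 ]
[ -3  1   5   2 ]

Expand along row 2 (it has 3 zeros):
  − (-3) · M_23   where M_23 = det([-1 5 5; -3 4 -6; -3 1 2]) = 151
det = (-1)·(-3)·(151) = 453

453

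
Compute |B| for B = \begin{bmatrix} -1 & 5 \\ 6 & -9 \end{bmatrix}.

det(B) = (-1)·(-9) − 5·6 = 9 − 30 = -21

det(B) = -21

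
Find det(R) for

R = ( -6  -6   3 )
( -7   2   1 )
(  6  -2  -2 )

Expand along row 1:
  + (-6) · |2 1; -2 -2| = (-6)·(-4 − (-2)) = 12
  − (-6) · |-7 1; 6 -2| = −(-6)·(14 − 6) = 48
  + 3 · |-7 2; 6 -2| = 3·(14 − 12) = 6
Sum: (12) + (48) + (6) = 66

det(R) = 66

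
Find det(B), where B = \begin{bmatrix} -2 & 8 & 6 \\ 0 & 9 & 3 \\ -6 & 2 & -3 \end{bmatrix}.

246

Expand along row 2:
  + 9 · |-2 6; -6 -3| = 9·(6 − (-36)) = 378
  − 3 · |-2 8; -6 2| = −3·(-4 − (-48)) = -132
Sum: (378) + (-132) = 246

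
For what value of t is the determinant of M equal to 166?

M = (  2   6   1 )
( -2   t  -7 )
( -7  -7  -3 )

Expanding along the row containing t, det(M) is linear in t: det(M) = (1)·t + (174).
Set (1)·t + (174) = 166  ⇒  (1)·t = -8  ⇒  t = -8.

t = -8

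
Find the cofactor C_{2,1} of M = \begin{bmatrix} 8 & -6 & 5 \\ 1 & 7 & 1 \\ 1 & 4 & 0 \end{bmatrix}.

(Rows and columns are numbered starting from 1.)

Delete row 2 and column 1; the remaining 2×2 submatrix is [-6 5; 4 0].
Its determinant is (-6)·0 − 5·4 = -20.
The cofactor carries sign (−1)^(2+1) = −1, so C_{2,1} = −(-20) = 20.

The cofactor is 20.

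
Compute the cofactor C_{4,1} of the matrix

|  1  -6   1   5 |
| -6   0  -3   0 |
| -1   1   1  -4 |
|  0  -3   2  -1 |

57

Delete row 4 and column 1; the remaining 3×3 submatrix is [-6 1 5; 0 -3 0; 1 1 -4].
Its determinant is -57.
The cofactor carries sign (−1)^(4+1) = −1, so C_{4,1} = −(-57) = 57.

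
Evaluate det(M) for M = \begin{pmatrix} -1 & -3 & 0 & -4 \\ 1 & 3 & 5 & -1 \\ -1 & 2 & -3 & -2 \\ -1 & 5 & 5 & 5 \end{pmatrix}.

390

Expand along row 1 (it has 1 zero):
  + (-1) · M_11   where M_11 = det([3 5 -1; 2 -3 -2; 5 5 5]) = -140
  − (-3) · M_12   where M_12 = det([1 5 -1; -1 -3 -2; -1 5 5]) = 38
  − (-4) · M_14   where M_14 = det([1 3 5; -1 2 -3; -1 5 5]) = 34
det = (+1)·(-1)·(-140) + (-1)·(-3)·(38) + (-1)·(-4)·(34) = 390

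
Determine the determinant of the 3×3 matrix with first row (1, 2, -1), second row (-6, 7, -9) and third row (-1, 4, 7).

Expand along row 1:
  + 1 · |7 -9; 4 7| = 1·(49 − (-36)) = 85
  − 2 · |-6 -9; -1 7| = −2·(-42 − 9) = 102
  + (-1) · |-6 7; -1 4| = (-1)·(-24 − (-7)) = 17
Sum: (85) + (102) + (17) = 204

204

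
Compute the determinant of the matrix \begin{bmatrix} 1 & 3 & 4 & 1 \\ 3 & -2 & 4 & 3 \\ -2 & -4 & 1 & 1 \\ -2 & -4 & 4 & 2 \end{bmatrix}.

Expand along row 1:
  + (1) · M_11   where M_11 = det([-2 4 3; -4 1 1; -4 4 2]) = -16
  − (3) · M_12   where M_12 = det([3 4 3; -2 1 1; -2 4 2]) = -16
  + (4) · M_13   where M_13 = det([3 -2 3; -2 -4 1; -2 -4 2]) = -16
  − (1) · M_14   where M_14 = det([3 -2 4; -2 -4 1; -2 -4 4]) = -48
det = (+1)·(1)·(-16) + (-1)·(3)·(-16) + (+1)·(4)·(-16) + (-1)·(1)·(-48) = 16

16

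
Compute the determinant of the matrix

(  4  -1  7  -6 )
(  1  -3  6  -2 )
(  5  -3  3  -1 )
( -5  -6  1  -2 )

Expand along row 1:
  + (4) · M_11   where M_11 = det([-3 6 -2; -3 3 -1; -6 1 -2]) = -15
  − (-1) · M_12   where M_12 = det([1 6 -2; 5 3 -1; -5 1 -2]) = 45
  + (7) · M_13   where M_13 = det([1 -3 -2; 5 -3 -1; -5 -6 -2]) = 45
  − (-6) · M_14   where M_14 = det([1 -3 6; 5 -3 3; -5 -6 1]) = -195
det = (+1)·(4)·(-15) + (-1)·(-1)·(45) + (+1)·(7)·(45) + (-1)·(-6)·(-195) = -870

The determinant is -870.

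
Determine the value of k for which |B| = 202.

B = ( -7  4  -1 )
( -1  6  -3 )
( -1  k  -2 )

k = -6

Expanding along the column containing k, det(B) is linear in k: det(B) = (-20)·k + (82).
Set (-20)·k + (82) = 202  ⇒  (-20)·k = 120  ⇒  k = -6.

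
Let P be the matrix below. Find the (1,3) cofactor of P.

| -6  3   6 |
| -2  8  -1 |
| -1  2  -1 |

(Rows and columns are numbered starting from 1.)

The cofactor is 4.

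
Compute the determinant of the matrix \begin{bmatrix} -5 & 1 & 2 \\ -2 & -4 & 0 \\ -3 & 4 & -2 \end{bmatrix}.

The determinant is -84.

Expand along column 3:
  + 2 · |-2 -4; -3 4| = 2·(-8 − 12) = -40
  + (-2) · |-5 1; -2 -4| = (-2)·(20 − (-2)) = -44
Sum: (-40) + (-44) = -84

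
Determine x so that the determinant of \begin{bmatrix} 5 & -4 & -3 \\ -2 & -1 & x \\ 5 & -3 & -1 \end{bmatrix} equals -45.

Expanding along the row containing x, det(A) is linear in x: det(A) = (-5)·x + (-20).
Set (-5)·x + (-20) = -45  ⇒  (-5)·x = -25  ⇒  x = 5.

x = 5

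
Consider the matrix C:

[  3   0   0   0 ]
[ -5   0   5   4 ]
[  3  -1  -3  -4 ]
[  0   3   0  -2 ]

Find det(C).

Expand along row 1 (it has 3 zeros):
  + (3) · M_11   where M_11 = det([0 5 4; -1 -3 -4; 3 0 -2]) = -34
det = (+1)·(3)·(-34) = -102

|C| = -102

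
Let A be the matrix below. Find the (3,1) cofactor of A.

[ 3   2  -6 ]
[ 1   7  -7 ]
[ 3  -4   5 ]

Delete row 3 and column 1; the remaining 2×2 submatrix is [2 -6; 7 -7].
Its determinant is 2·(-7) − (-6)·7 = 28.
The cofactor carries sign (−1)^(3+1) = +1, so C_{3,1} = +(28) = 28.

28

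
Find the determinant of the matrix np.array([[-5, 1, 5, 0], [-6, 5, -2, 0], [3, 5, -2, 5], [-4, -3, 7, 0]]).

Expand along column 4 (it has 3 zeros):
  − (5) · M_34   where M_34 = det([-5 1 5; -6 5 -2; -4 -3 7]) = 95
det = (-1)·(5)·(95) = -475

The determinant is -475.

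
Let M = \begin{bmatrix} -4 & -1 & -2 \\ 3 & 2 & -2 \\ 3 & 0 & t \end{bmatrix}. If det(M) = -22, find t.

t = 8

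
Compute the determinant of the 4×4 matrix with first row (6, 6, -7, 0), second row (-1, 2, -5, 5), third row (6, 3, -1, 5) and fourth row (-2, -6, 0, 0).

Expand along row 4 (it has 2 zeros):
  − (-2) · M_41   where M_41 = det([6 -7 0; 2 -5 5; 3 -1 5]) = -155
  + (-6) · M_42   where M_42 = det([6 -7 0; -1 -5 5; 6 -1 5]) = -365
det = (-1)·(-2)·(-155) + (+1)·(-6)·(-365) = 1880

The determinant is 1880.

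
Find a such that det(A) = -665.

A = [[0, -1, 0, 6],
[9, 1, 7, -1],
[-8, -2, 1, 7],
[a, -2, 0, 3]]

a = 2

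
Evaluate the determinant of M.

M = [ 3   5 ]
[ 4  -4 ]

-32

det(M) = 3·(-4) − 5·4 = -12 − 20 = -32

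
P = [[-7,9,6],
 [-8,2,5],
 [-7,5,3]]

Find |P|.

-122

Expand along column 1:
  + (-7) · |2 5; 5 3| = (-7)·(6 − 25) = 133
  − (-8) · |9 6; 5 3| = −(-8)·(27 − 30) = -24
  + (-7) · |9 6; 2 5| = (-7)·(45 − 12) = -231
Sum: (133) + (-24) + (-231) = -122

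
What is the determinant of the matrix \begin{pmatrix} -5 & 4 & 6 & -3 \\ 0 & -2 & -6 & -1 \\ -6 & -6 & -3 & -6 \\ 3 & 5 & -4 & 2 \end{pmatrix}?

Expand along row 2 (it has 1 zero):
  + (-2) · M_22   where M_22 = det([-5 6 -3; -6 -3 -6; 3 -4 2]) = 15
  − (-6) · M_23   where M_23 = det([-5 4 -3; -6 -6 -6; 3 5 2]) = -78
  + (-1) · M_24   where M_24 = det([-5 4 6; -6 -6 -3; 3 5 -4]) = -399
det = (+1)·(-2)·(15) + (-1)·(-6)·(-78) + (+1)·(-1)·(-399) = -99

The determinant is -99.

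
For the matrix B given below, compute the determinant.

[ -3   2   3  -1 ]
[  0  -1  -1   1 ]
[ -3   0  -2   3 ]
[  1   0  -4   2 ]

1

Expand along column 2 (it has 2 zeros):
  − (2) · M_12   where M_12 = det([0 -1 1; -3 -2 3; 1 -4 2]) = 5
  + (-1) · M_22   where M_22 = det([-3 3 -1; -3 -2 3; 1 -4 2]) = -11
det = (-1)·(2)·(5) + (+1)·(-1)·(-11) = 1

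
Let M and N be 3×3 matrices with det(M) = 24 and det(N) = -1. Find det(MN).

det(MN) = det(M)·det(N) = (24)·(-1) = -24

-24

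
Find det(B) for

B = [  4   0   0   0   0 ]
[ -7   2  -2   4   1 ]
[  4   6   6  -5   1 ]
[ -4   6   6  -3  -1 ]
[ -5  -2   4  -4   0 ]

800

Expand along row 1 (it has 4 zeros):
  + (4) · M_11   where M_11 = det([2 -2 4 1; 6 6 -5 1; 6 6 -3 -1; -2 4 -4 0]) = 200
det = (+1)·(4)·(200) = 800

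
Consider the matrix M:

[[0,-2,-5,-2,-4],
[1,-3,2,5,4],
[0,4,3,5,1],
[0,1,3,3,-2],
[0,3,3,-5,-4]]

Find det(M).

704

Expand along column 1 (it has 4 zeros):
  − (1) · M_21   where M_21 = det([-2 -5 -2 -4; 4 3 5 1; 1 3 3 -2; 3 3 -5 -4]) = -704
det = (-1)·(1)·(-704) = 704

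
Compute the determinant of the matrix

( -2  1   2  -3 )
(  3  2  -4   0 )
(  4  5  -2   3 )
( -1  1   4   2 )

16

Expand along row 2 (it has 1 zero):
  − (3) · M_21   where M_21 = det([1 2 -3; 5 -2 3; 1 4 2]) = -96
  + (2) · M_22   where M_22 = det([-2 2 -3; 4 -2 3; -1 4 2]) = -32
  − (-4) · M_23   where M_23 = det([-2 1 -3; 4 5 3; -1 1 2]) = -52
det = (-1)·(3)·(-96) + (+1)·(2)·(-32) + (-1)·(-4)·(-52) = 16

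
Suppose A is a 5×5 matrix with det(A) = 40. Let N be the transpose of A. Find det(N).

40

det(Aᵀ) = det(A).
det(N) = (1)·(40) = 40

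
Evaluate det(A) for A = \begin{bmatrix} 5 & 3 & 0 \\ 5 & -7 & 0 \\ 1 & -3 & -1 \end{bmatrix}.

Expand along column 3:
  + (-1) · |5 3; 5 -7| = (-1)·(-35 − 15) = 50

50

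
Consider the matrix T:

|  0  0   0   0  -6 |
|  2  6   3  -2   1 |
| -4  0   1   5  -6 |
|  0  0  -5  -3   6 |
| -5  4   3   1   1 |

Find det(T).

Expand along row 1 (it has 4 zeros):
  + (-6) · M_15   where M_15 = det([2 6 3 -2; -4 0 1 5; 0 0 -5 -3; -5 4 3 1]) = 628
det = (+1)·(-6)·(628) = -3768

-3768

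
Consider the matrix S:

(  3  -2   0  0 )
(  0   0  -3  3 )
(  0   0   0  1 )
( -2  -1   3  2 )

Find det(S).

Expand along row 3 (it has 3 zeros):
  − (1) · M_34   where M_34 = det([3 -2 0; 0 0 -3; -2 -1 3]) = -21
det = (-1)·(1)·(-21) = 21

21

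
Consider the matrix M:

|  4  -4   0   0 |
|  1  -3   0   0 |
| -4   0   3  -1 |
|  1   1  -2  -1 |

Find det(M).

M is block lower-triangular with a 2×2 block and a 2×2 block on the diagonal, so its determinant equals the product of the determinants of the diagonal blocks.
det of the 2×2 block = -8
det of the 2×2 block = -5
det = (-8)·(-5) = 40

40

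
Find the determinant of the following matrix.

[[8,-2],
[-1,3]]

The determinant is 22.

det = 8·3 − (-2)·(-1) = 24 − 2 = 22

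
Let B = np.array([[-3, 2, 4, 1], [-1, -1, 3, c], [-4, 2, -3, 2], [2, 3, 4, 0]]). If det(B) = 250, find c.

c = -3

Expanding along the row containing c, det(B) is linear in c: det(B) = (-95)·c + (-35).
Set (-95)·c + (-35) = 250  ⇒  (-95)·c = 285  ⇒  c = -3.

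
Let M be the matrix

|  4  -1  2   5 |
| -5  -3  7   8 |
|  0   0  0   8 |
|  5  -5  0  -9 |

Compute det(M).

|M| = -1480

Expand along row 3 (it has 3 zeros):
  − (8) · M_34   where M_34 = det([4 -1 2; -5 -3 7; 5 -5 0]) = 185
det = (-1)·(8)·(185) = -1480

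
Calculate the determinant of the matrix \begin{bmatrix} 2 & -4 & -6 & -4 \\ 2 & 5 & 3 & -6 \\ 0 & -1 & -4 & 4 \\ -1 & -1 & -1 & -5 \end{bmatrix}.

482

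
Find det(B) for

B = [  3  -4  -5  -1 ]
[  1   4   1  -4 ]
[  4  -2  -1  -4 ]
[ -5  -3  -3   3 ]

det(B) = -379

Expand along row 1:
  + (3) · M_11   where M_11 = det([4 1 -4; -2 -1 -4; -3 -3 3]) = -54
  − (-4) · M_12   where M_12 = det([1 1 -4; 4 -1 -4; -5 -3 3]) = 61
  + (-5) · M_13   where M_13 = det([1 4 -4; 4 -2 -4; -5 -3 3]) = 102
  − (-1) · M_14   where M_14 = det([1 4 1; 4 -2 -1; -5 -3 -3]) = 49
det = (+1)·(3)·(-54) + (-1)·(-4)·(61) + (+1)·(-5)·(102) + (-1)·(-1)·(49) = -379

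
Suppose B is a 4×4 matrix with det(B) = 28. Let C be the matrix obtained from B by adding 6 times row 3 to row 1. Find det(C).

Adding a multiple of one row to another leaves the determinant unchanged.
det(C) = (1)·(28) = 28

The determinant is 28.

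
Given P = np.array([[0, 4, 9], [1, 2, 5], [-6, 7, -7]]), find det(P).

The determinant is 79.

Expand along row 1:
  − 4 · |1 5; -6 -7| = −4·(-7 − (-30)) = -92
  + 9 · |1 2; -6 7| = 9·(7 − (-12)) = 171
Sum: (-92) + (171) = 79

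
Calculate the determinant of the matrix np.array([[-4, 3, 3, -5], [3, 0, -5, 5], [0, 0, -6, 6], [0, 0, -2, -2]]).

-216

The matrix is block upper-triangular with a 2×2 block and a 2×2 block on the diagonal, so its determinant equals the product of the determinants of the diagonal blocks.
det of the 2×2 block = -9
det of the 2×2 block = 24
det = (-9)·(24) = -216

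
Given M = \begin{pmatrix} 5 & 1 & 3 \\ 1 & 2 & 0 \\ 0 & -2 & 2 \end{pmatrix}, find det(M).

det(M) = 12

Expand along column 1:
  + 5 · |2 0; -2 2| = 5·(4 − 0) = 20
  − 1 · |1 3; -2 2| = −1·(2 − (-6)) = -8
Sum: (20) + (-8) = 12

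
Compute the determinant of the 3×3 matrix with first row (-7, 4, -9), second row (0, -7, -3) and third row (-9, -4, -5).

Expand along column 1:
  + (-7) · |-7 -3; -4 -5| = (-7)·(35 − 12) = -161
  + (-9) · |4 -9; -7 -3| = (-9)·(-12 − 63) = 675
Sum: (-161) + (675) = 514

514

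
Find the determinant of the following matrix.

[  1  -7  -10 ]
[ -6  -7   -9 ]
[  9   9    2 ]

460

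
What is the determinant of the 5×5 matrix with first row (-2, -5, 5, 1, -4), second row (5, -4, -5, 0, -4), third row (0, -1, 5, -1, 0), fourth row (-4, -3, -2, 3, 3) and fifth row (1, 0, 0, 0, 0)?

-466

Expand along row 5 (it has 4 zeros):
  + (1) · M_51   where M_51 = det([-5 5 1 -4; -4 -5 0 -4; -1 5 -1 0; -3 -2 3 3]) = -466
det = (+1)·(1)·(-466) = -466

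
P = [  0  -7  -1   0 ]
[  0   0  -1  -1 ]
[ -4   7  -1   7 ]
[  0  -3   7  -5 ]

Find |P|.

det(P) = 348

Expand along column 1 (it has 3 zeros):
  + (-4) · M_31   where M_31 = det([-7 -1 0; 0 -1 -1; -3 7 -5]) = -87
det = (+1)·(-4)·(-87) = 348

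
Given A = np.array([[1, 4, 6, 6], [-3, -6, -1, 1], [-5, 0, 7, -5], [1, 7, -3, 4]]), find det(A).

Expand along row 3 (it has 1 zero):
  + (-5) · M_31   where M_31 = det([4 6 6; -6 -1 1; 7 -3 4]) = 332
  + (7) · M_33   where M_33 = det([1 4 6; -3 -6 1; 1 7 4]) = -69
  − (-5) · M_34   where M_34 = det([1 4 6; -3 -6 -1; 1 7 -3]) = -105
det = (+1)·(-5)·(332) + (+1)·(7)·(-69) + (-1)·(-5)·(-105) = -2668

det(A) = -2668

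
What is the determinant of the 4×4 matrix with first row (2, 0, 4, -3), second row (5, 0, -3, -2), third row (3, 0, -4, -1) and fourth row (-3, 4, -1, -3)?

Expand along column 2 (it has 3 zeros):
  + (4) · M_42   where M_42 = det([2 4 -3; 5 -3 -2; 3 -4 -1]) = 19
det = (+1)·(4)·(19) = 76

The determinant is 76.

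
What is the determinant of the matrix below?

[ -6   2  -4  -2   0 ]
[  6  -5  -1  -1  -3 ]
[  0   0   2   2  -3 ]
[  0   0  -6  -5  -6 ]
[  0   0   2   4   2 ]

1260

The matrix is block upper-triangular with a 2×2 block and a 3×3 block on the diagonal, so its determinant equals the product of the determinants of the diagonal blocks.
det of the 2×2 block = 18
det of the 3×3 block = 70
det = (18)·(70) = 1260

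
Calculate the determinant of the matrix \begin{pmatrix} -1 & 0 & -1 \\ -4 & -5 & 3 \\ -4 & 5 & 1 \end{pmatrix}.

Expand along row 1:
  + (-1) · |-5 3; 5 1| = (-1)·(-5 − 15) = 20
  + (-1) · |-4 -5; -4 5| = (-1)·(-20 − 20) = 40
Sum: (20) + (40) = 60

The determinant is 60.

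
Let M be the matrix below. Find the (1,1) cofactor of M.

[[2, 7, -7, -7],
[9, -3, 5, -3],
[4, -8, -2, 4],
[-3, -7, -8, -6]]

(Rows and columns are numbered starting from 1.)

Delete row 1 and column 1; the remaining 3×3 submatrix is [-3 5 -3; -8 -2 4; -7 -8 -6].
Its determinant is -662.
The cofactor carries sign (−1)^(1+1) = +1, so C_{1,1} = +(-662) = -662.

-662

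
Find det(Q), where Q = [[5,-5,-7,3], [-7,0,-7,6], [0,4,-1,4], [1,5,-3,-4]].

det(Q) = -3967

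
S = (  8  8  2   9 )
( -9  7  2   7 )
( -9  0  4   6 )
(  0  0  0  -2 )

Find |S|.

Expand along row 4 (it has 3 zeros):
  + (-2) · M_44   where M_44 = det([8 8 2; -9 7 2; -9 0 4]) = 494
det = (+1)·(-2)·(494) = -988

|S| = -988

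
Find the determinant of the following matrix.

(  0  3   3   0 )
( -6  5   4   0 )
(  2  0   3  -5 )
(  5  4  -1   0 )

Expand along column 4 (it has 3 zeros):
  − (-5) · M_34   where M_34 = det([0 3 3; -6 5 4; 5 4 -1]) = -105
det = (-1)·(-5)·(-105) = -525

The determinant is -525.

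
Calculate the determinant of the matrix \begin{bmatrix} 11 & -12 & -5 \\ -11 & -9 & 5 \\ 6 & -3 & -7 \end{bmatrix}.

Expand along row 1:
  + 11 · |-9 5; -3 -7| = 11·(63 − (-15)) = 858
  − (-12) · |-11 5; 6 -7| = −(-12)·(77 − 30) = 564
  + (-5) · |-11 -9; 6 -3| = (-5)·(33 − (-54)) = -435
Sum: (858) + (564) + (-435) = 987

987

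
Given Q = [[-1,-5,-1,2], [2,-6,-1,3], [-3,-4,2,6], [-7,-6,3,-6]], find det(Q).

Expand along row 1:
  + (-1) · M_11   where M_11 = det([-6 -1 3; -4 2 6; -6 3 -6]) = 240
  − (-5) · M_12   where M_12 = det([2 -1 3; -3 2 6; -7 3 -6]) = 15
  + (-1) · M_13   where M_13 = det([2 -6 3; -3 -4 6; -7 -6 -6]) = 450
  − (2) · M_14   where M_14 = det([2 -6 -1; -3 -4 2; -7 -6 3]) = 40
det = (+1)·(-1)·(240) + (-1)·(-5)·(15) + (+1)·(-1)·(450) + (-1)·(2)·(40) = -695

The determinant is -695.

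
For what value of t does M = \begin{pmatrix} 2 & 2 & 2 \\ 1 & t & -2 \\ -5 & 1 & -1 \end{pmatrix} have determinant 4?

Expanding along the column containing t, det(M) is linear in t: det(M) = (8)·t + (28).
Set (8)·t + (28) = 4  ⇒  (8)·t = -24  ⇒  t = -3.

-3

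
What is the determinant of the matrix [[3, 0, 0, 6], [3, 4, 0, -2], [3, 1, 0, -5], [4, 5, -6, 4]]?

Expand along column 3 (it has 3 zeros):
  − (-6) · M_43   where M_43 = det([3 0 6; 3 4 -2; 3 1 -5]) = -108
det = (-1)·(-6)·(-108) = -648

-648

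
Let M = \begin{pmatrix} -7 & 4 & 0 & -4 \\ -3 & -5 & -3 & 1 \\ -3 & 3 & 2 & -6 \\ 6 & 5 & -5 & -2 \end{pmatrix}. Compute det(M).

Expand along row 1 (it has 1 zero):
  + (-7) · M_11   where M_11 = det([-5 -3 1; 3 2 -6; 5 -5 -2]) = 217
  − (4) · M_12   where M_12 = det([-3 -3 1; -3 2 -6; 6 -5 -2]) = 231
  − (-4) · M_14   where M_14 = det([-3 -5 -3; -3 3 2; 6 5 -5]) = 189
det = (+1)·(-7)·(217) + (-1)·(4)·(231) + (-1)·(-4)·(189) = -1687

det(M) = -1687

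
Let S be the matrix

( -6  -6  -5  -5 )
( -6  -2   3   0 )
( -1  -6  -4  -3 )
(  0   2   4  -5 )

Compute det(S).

det(S) = 1230

Expand along row 2 (it has 1 zero):
  − (-6) · M_21   where M_21 = det([-6 -5 -5; -6 -4 -3; 2 4 -5]) = 68
  + (-2) · M_22   where M_22 = det([-6 -5 -5; -1 -4 -3; 0 4 -5]) = -147
  − (3) · M_23   where M_23 = det([-6 -6 -5; -1 -6 -3; 0 2 -5]) = -176
det = (-1)·(-6)·(68) + (+1)·(-2)·(-147) + (-1)·(3)·(-176) = 1230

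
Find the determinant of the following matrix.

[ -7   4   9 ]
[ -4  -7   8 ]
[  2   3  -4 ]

Expand along column 1:
  + (-7) · |-7 8; 3 -4| = (-7)·(28 − 24) = -28
  − (-4) · |4 9; 3 -4| = −(-4)·(-16 − 27) = -172
  + 2 · |4 9; -7 8| = 2·(32 − (-63)) = 190
Sum: (-28) + (-172) + (190) = -10

-10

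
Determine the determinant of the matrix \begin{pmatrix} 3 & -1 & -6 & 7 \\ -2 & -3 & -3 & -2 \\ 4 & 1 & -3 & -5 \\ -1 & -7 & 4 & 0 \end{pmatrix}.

The determinant is -2206.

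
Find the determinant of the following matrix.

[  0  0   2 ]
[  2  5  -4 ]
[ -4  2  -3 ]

48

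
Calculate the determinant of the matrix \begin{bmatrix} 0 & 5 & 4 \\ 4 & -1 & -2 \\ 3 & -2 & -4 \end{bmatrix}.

Expand along row 1:
  − 5 · |4 -2; 3 -4| = −5·(-16 − (-6)) = 50
  + 4 · |4 -1; 3 -2| = 4·(-8 − (-3)) = -20
Sum: (50) + (-20) = 30

30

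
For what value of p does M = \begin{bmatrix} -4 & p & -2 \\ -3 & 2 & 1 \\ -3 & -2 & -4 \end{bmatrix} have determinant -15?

Expanding along the row containing p, det(M) is linear in p: det(M) = (-15)·p + (0).
Set (-15)·p + (0) = -15  ⇒  (-15)·p = -15  ⇒  p = 1.

p = 1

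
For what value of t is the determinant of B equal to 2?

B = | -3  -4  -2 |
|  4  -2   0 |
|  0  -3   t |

Expanding along the column containing t, det(B) is linear in t: det(B) = (22)·t + (24).
Set (22)·t + (24) = 2  ⇒  (22)·t = -22  ⇒  t = -1.

t = -1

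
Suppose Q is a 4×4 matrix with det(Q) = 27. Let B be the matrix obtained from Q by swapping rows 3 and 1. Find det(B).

-27

Swapping two rows multiplies the determinant by −1.
det(B) = (-1)·(27) = -27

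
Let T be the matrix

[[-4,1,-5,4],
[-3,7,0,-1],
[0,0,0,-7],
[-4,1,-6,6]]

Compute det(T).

det(T) = 175

Expand along row 3 (it has 3 zeros):
  − (-7) · M_34   where M_34 = det([-4 1 -5; -3 7 0; -4 1 -6]) = 25
det = (-1)·(-7)·(25) = 175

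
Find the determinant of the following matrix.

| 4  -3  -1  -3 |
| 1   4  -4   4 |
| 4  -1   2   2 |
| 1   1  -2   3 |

195

Expand along row 1:
  + (4) · M_11   where M_11 = det([4 -4 4; -1 2 2; 1 -2 3]) = 20
  − (-3) · M_12   where M_12 = det([1 -4 4; 4 2 2; 1 -2 3]) = 10
  + (-1) · M_13   where M_13 = det([1 4 4; 4 -1 2; 1 1 3]) = -25
  − (-3) · M_14   where M_14 = det([1 4 -4; 4 -1 2; 1 1 -2]) = 20
det = (+1)·(4)·(20) + (-1)·(-3)·(10) + (+1)·(-1)·(-25) + (-1)·(-3)·(20) = 195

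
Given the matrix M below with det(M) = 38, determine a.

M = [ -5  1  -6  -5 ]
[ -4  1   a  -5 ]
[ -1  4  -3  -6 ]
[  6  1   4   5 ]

a = -3

Expanding along the column containing a, det(M) is linear in a: det(M) = (36)·a + (146).
Set (36)·a + (146) = 38  ⇒  (36)·a = -108  ⇒  a = -3.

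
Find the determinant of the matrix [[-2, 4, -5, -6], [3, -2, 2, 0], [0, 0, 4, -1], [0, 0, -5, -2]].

104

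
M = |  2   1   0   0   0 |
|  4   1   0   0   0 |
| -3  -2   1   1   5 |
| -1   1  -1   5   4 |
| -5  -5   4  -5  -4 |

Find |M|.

126

M is block lower-triangular with a 2×2 block and a 3×3 block on the diagonal, so its determinant equals the product of the determinants of the diagonal blocks.
det of the 2×2 block = -2
det of the 3×3 block = -63
det = (-2)·(-63) = 126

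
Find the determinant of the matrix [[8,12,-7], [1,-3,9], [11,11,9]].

-236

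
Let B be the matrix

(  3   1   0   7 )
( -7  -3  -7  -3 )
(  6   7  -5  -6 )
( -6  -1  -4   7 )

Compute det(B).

|B| = 2395

Expand along row 1 (it has 1 zero):
  + (3) · M_11   where M_11 = det([-3 -7 -3; 7 -5 -6; -1 -4 7]) = 577
  − (1) · M_12   where M_12 = det([-7 -7 -3; 6 -5 -6; -6 -4 7]) = 617
  − (7) · M_14   where M_14 = det([-7 -3 -7; 6 7 -5; -6 -1 -4]) = -183
det = (+1)·(3)·(577) + (-1)·(1)·(617) + (-1)·(7)·(-183) = 2395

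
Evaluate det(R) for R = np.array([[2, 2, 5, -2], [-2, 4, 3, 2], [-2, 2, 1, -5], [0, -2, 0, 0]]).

224

Expand along row 4 (it has 3 zeros):
  + (-2) · M_42   where M_42 = det([2 5 -2; -2 3 2; -2 1 -5]) = -112
det = (+1)·(-2)·(-112) = 224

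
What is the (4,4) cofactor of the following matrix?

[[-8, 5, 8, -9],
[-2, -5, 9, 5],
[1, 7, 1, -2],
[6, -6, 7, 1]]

527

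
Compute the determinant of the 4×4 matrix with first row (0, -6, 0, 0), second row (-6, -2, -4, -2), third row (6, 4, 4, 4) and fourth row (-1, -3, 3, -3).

264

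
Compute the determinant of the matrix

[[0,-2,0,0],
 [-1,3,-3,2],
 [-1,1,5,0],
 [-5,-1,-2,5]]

Expand along row 1 (it has 3 zeros):
  − (-2) · M_12   where M_12 = det([-1 -3 2; -1 5 0; -5 -2 5]) = 14
det = (-1)·(-2)·(14) = 28

28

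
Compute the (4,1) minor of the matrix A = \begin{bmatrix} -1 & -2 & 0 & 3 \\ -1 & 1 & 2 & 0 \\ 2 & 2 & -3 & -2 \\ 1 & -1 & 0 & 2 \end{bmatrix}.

-13

Delete row 4 and column 1; the remaining 3×3 submatrix is [-2 0 3; 1 2 0; 2 -3 -2].
Its determinant is -13.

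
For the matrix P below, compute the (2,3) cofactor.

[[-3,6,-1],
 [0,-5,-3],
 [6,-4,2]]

24

Delete row 2 and column 3; the remaining 2×2 submatrix is [-3 6; 6 -4].
Its determinant is (-3)·(-4) − 6·6 = -24.
The cofactor carries sign (−1)^(2+3) = −1, so C_{2,3} = −(-24) = 24.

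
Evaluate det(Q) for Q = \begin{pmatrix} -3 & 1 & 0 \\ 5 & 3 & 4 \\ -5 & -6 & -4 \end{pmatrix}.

Expand along column 3:
  − 4 · |-3 1; -5 -6| = −4·(18 − (-5)) = -92
  + (-4) · |-3 1; 5 3| = (-4)·(-9 − 5) = 56
Sum: (-92) + (56) = -36

det(Q) = -36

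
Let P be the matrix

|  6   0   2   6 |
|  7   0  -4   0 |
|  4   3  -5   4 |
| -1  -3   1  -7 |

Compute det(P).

|P| = -54

Expand along row 2 (it has 2 zeros):
  − (7) · M_21   where M_21 = det([0 2 6; 3 -5 4; -3 1 -7]) = -54
  − (-4) · M_23   where M_23 = det([6 0 6; 4 3 4; -1 -3 -7]) = -108
det = (-1)·(7)·(-54) + (-1)·(-4)·(-108) = -54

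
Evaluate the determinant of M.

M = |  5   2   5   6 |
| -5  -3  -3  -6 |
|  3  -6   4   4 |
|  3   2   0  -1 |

|M| = -311

Expand along row 4 (it has 1 zero):
  − (3) · M_41   where M_41 = det([2 5 6; -3 -3 -6; -6 4 4]) = 84
  + (2) · M_42   where M_42 = det([5 5 6; -5 -3 -6; 3 4 4]) = 4
  + (-1) · M_44   where M_44 = det([5 2 5; -5 -3 -3; 3 -6 4]) = 67
det = (-1)·(3)·(84) + (+1)·(2)·(4) + (+1)·(-1)·(67) = -311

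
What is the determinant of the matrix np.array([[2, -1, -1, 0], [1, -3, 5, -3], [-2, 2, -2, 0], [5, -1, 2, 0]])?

Expand along column 4 (it has 3 zeros):
  + (-3) · M_24   where M_24 = det([2 -1 -1; -2 2 -2; 5 -1 2]) = 18
det = (+1)·(-3)·(18) = -54

-54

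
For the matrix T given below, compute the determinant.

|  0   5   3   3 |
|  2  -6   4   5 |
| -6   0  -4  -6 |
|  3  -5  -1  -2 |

376

Expand along row 1 (it has 1 zero):
  − (5) · M_12   where M_12 = det([2 4 5; -6 -4 -6; 3 -1 -2]) = -26
  + (3) · M_13   where M_13 = det([2 -6 5; -6 0 -6; 3 -5 -2]) = 270
  − (3) · M_14   where M_14 = det([2 -6 4; -6 0 -4; 3 -5 -1]) = 188
det = (-1)·(5)·(-26) + (+1)·(3)·(270) + (-1)·(3)·(188) = 376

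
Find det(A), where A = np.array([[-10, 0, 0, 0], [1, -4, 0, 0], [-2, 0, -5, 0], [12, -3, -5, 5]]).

-1000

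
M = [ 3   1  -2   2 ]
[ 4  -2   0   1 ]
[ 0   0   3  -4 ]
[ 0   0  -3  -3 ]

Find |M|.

det(M) = 210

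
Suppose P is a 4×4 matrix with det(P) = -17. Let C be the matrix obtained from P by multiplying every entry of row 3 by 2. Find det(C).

-34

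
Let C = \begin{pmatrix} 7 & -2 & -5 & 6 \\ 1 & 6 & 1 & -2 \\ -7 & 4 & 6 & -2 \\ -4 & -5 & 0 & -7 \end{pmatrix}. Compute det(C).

det(C) = 128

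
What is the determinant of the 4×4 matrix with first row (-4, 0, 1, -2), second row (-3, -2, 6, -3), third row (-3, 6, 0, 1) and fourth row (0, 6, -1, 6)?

Expand along row 1 (it has 1 zero):
  + (-4) · M_11   where M_11 = det([-2 6 -3; 6 0 1; 6 -1 6]) = -164
  + (1) · M_13   where M_13 = det([-3 -2 -3; -3 6 1; 0 6 6]) = -72
  − (-2) · M_14   where M_14 = det([-3 -2 6; -3 6 0; 0 6 -1]) = -84
det = (+1)·(-4)·(-164) + (+1)·(1)·(-72) + (-1)·(-2)·(-84) = 416

416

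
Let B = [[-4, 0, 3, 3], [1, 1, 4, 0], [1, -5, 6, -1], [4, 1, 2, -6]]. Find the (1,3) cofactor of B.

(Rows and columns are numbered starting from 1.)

The cofactor is 33.

Delete row 1 and column 3; the remaining 3×3 submatrix is [1 1 0; 1 -5 -1; 4 1 -6].
Its determinant is 33.
The cofactor carries sign (−1)^(1+3) = +1, so C_{1,3} = +(33) = 33.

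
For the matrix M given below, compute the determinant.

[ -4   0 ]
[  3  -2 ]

det(M) = 8

det(M) = (-4)·(-2) − 0·3 = 8 − 0 = 8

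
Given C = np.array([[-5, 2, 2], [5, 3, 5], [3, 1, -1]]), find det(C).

72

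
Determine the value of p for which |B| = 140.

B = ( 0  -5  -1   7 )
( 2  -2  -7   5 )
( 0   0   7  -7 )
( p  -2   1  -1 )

p = 2

Expanding along the row containing p, det(B) is linear in p: det(B) = (154)·p + (-168).
Set (154)·p + (-168) = 140  ⇒  (154)·p = 308  ⇒  p = 2.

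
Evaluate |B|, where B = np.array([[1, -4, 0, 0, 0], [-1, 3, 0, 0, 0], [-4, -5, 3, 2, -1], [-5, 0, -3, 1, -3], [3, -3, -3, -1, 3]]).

-30

B is block lower-triangular with a 2×2 block and a 3×3 block on the diagonal, so its determinant equals the product of the determinants of the diagonal blocks.
det of the 2×2 block = -1
det of the 3×3 block = 30
det = (-1)·(30) = -30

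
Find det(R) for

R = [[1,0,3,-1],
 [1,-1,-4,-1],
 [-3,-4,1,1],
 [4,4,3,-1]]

The determinant is -40.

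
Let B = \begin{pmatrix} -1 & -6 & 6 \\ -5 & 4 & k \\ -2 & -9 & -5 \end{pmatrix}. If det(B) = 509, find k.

Expanding along the column containing k, det(B) is linear in k: det(B) = (3)·k + (488).
Set (3)·k + (488) = 509  ⇒  (3)·k = 21  ⇒  k = 7.

k = 7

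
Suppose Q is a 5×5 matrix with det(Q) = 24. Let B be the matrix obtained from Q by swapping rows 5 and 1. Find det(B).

Swapping two rows multiplies the determinant by −1.
det(B) = (-1)·(24) = -24

-24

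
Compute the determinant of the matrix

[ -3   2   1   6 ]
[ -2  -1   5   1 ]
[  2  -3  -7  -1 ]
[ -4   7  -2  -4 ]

Expand along row 1:
  + (-3) · M_11   where M_11 = det([-1 5 1; -3 -7 -1; 7 -2 -4]) = -66
  − (2) · M_12   where M_12 = det([-2 5 1; 2 -7 -1; -4 -2 -4]) = -24
  + (1) · M_13   where M_13 = det([-2 -1 1; 2 -3 -1; -4 7 -4]) = -48
  − (6) · M_14   where M_14 = det([-2 -1 5; 2 -3 -7; -4 7 -2]) = -132
det = (+1)·(-3)·(-66) + (-1)·(2)·(-24) + (+1)·(1)·(-48) + (-1)·(6)·(-132) = 990

990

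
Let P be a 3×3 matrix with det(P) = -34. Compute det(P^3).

det(P^3) = (det P)^3 = (-34)^3 = -39304

-39304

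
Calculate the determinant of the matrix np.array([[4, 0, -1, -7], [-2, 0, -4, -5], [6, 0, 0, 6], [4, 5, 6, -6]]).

Expand along column 2 (it has 3 zeros):
  + (5) · M_42   where M_42 = det([4 -1 -7; -2 -4 -5; 6 0 6]) = -246
det = (+1)·(5)·(-246) = -1230

The determinant is -1230.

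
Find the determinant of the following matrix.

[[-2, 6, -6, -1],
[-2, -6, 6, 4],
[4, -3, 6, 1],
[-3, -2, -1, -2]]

Expand along row 1:
  + (-2) · M_11   where M_11 = det([-6 6 4; -3 6 1; -2 -1 -2]) = 78
  − (6) · M_12   where M_12 = det([-2 6 4; 4 6 1; -3 -1 -2]) = 108
  + (-6) · M_13   where M_13 = det([-2 -6 4; 4 -3 1; -3 -2 -2]) = -114
  − (-1) · M_14   where M_14 = det([-2 -6 6; 4 -3 6; -3 -2 -1]) = -48
det = (+1)·(-2)·(78) + (-1)·(6)·(108) + (+1)·(-6)·(-114) + (-1)·(-1)·(-48) = -168

The determinant is -168.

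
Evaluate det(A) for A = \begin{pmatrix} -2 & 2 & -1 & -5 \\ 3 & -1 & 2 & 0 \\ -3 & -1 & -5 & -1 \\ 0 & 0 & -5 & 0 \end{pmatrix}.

Expand along row 4 (it has 3 zeros):
  − (-5) · M_43   where M_43 = det([-2 2 -5; 3 -1 0; -3 -1 -1]) = 34
det = (-1)·(-5)·(34) = 170

|A| = 170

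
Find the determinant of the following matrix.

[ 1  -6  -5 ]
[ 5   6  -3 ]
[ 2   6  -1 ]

The determinant is -72.

Expand along row 1:
  + 1 · |6 -3; 6 -1| = 1·(-6 − (-18)) = 12
  − (-6) · |5 -3; 2 -1| = −(-6)·(-5 − (-6)) = 6
  + (-5) · |5 6; 2 6| = (-5)·(30 − 12) = -90
Sum: (12) + (6) + (-90) = -72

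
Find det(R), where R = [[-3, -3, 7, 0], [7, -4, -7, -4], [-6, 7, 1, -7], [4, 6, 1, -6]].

5093

Expand along row 1 (it has 1 zero):
  + (-3) · M_11   where M_11 = det([-4 -7 -4; 7 1 -7; 6 1 -6]) = -8
  − (-3) · M_12   where M_12 = det([7 -7 -4; -6 1 -7; 4 1 -6]) = 495
  + (7) · M_13   where M_13 = det([7 -4 -4; -6 7 -7; 4 6 -6]) = 512
det = (+1)·(-3)·(-8) + (-1)·(-3)·(495) + (+1)·(7)·(512) = 5093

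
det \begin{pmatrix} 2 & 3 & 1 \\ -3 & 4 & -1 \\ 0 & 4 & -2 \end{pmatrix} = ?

Expand along row 3:
  − 4 · |2 1; -3 -1| = −4·(-2 − (-3)) = -4
  + (-2) · |2 3; -3 4| = (-2)·(8 − (-9)) = -34
Sum: (-4) + (-34) = -38

-38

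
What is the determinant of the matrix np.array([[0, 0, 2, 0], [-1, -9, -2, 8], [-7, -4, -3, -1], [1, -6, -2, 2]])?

530

Expand along row 1 (it has 3 zeros):
  + (2) · M_13   where M_13 = det([-1 -9 8; -7 -4 -1; 1 -6 2]) = 265
det = (+1)·(2)·(265) = 530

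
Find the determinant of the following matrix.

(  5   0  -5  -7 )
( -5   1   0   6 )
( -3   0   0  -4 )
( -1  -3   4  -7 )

Expand along row 3 (it has 2 zeros):
  + (-3) · M_31   where M_31 = det([0 -5 -7; 1 0 6; -3 4 -7]) = 27
  − (-4) · M_34   where M_34 = det([5 0 -5; -5 1 0; -1 -3 4]) = -60
det = (+1)·(-3)·(27) + (-1)·(-4)·(-60) = -321

-321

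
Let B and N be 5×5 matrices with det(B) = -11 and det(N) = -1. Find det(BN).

det(BN) = det(B)·det(N) = (-11)·(-1) = 11

|BN| = 11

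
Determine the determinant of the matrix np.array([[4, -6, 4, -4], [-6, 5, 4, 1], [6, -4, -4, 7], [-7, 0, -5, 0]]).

Expand along row 4 (it has 2 zeros):
  − (-7) · M_41   where M_41 = det([-6 4 -4; 5 4 1; -4 -4 7]) = -332
  − (-5) · M_43   where M_43 = det([4 -6 -4; -6 5 1; 6 -4 7]) = -108
det = (-1)·(-7)·(-332) + (-1)·(-5)·(-108) = -2864

The determinant is -2864.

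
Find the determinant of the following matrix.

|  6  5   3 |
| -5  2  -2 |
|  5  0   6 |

142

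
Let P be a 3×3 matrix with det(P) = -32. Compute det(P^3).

det(P^3) = (det P)^3 = (-32)^3 = -32768

-32768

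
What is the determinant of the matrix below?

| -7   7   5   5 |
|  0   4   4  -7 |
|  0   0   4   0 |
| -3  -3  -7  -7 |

Expand along row 3 (it has 3 zeros):
  + (4) · M_33   where M_33 = det([-7 7 5; 0 4 -7; -3 -3 -7]) = 550
det = (+1)·(4)·(550) = 2200

2200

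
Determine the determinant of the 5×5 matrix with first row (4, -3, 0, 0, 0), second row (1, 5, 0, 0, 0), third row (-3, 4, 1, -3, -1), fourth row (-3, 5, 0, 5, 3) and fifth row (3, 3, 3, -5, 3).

414

The matrix is block lower-triangular with a 2×2 block and a 3×3 block on the diagonal, so its determinant equals the product of the determinants of the diagonal blocks.
det of the 2×2 block = 23
det of the 3×3 block = 18
det = (23)·(18) = 414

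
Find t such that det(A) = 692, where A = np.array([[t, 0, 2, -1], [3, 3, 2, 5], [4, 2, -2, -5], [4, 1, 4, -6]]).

t = 5

Expanding along the column containing t, det(A) is linear in t: det(A) = (160)·t + (-108).
Set (160)·t + (-108) = 692  ⇒  (160)·t = 800  ⇒  t = 5.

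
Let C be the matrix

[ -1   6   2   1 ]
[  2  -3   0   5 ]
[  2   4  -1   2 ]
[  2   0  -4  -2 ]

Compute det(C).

Expand along row 2 (it has 1 zero):
  − (2) · M_21   where M_21 = det([6 2 1; 4 -1 2; 0 -4 -2]) = 60
  + (-3) · M_22   where M_22 = det([-1 2 1; 2 -1 2; 2 -4 -2]) = 0
  + (5) · M_24   where M_24 = det([-1 6 2; 2 4 -1; 2 0 -4]) = 36
det = (-1)·(2)·(60) + (+1)·(-3)·(0) + (+1)·(5)·(36) = 60

|C| = 60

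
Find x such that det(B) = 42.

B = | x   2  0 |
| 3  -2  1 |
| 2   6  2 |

-5

Expanding along the column containing x, det(B) is linear in x: det(B) = (-10)·x + (-8).
Set (-10)·x + (-8) = 42  ⇒  (-10)·x = 50  ⇒  x = -5.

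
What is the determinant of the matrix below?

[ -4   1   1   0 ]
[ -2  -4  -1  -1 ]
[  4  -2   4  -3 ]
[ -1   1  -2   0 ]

The determinant is -141.

Expand along column 4 (it has 2 zeros):
  + (-1) · M_24   where M_24 = det([-4 1 1; 4 -2 4; -1 1 -2]) = 6
  − (-3) · M_34   where M_34 = det([-4 1 1; -2 -4 -1; -1 1 -2]) = -45
det = (+1)·(-1)·(6) + (-1)·(-3)·(-45) = -141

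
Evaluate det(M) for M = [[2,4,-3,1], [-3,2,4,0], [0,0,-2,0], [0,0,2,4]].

Expand along row 3 (it has 3 zeros):
  + (-2) · M_33   where M_33 = det([2 4 1; -3 2 0; 0 0 4]) = 64
det = (+1)·(-2)·(64) = -128

det(M) = -128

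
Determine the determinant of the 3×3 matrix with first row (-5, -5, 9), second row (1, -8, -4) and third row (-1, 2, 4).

66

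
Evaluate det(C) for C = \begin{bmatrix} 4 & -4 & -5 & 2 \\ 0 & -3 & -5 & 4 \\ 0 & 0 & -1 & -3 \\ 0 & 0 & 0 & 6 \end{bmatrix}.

72

C is upper triangular, so det(C) is the product of the diagonal entries:
det = (4) · (-3) · (-1) · (6) = 72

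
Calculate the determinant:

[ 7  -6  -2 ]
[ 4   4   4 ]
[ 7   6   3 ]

Expand along row 1:
  + 7 · |4 4; 6 3| = 7·(12 − 24) = -84
  − (-6) · |4 4; 7 3| = −(-6)·(12 − 28) = -96
  + (-2) · |4 4; 7 6| = (-2)·(24 − 28) = 8
Sum: (-84) + (-96) + (8) = -172

-172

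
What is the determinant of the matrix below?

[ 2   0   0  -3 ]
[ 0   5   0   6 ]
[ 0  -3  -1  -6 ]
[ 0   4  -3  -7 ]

46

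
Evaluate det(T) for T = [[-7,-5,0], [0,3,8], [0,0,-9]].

T is upper triangular, so det(T) is the product of the diagonal entries:
det = (-7) · (3) · (-9) = 189

det(T) = 189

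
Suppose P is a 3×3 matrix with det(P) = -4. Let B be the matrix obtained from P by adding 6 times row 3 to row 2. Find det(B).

-4

Adding a multiple of one row to another leaves the determinant unchanged.
det(B) = (1)·(-4) = -4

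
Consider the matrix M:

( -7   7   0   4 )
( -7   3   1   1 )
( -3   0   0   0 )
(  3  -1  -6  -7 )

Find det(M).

Expand along row 3 (it has 3 zeros):
  + (-3) · M_31   where M_31 = det([7 0 4; 3 1 1; -1 -6 -7]) = -75
det = (+1)·(-3)·(-75) = 225

The determinant is 225.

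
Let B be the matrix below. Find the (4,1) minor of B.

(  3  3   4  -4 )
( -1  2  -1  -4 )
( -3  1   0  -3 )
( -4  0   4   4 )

13

Delete row 4 and column 1; the remaining 3×3 submatrix is [3 4 -4; 2 -1 -4; 1 0 -3].
Its determinant is 13.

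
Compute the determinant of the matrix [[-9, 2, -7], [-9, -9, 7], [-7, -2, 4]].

Expand along column 1:
  + (-9) · |-9 7; -2 4| = (-9)·(-36 − (-14)) = 198
  − (-9) · |2 -7; -2 4| = −(-9)·(8 − 14) = -54
  + (-7) · |2 -7; -9 7| = (-7)·(14 − 63) = 343
Sum: (198) + (-54) + (343) = 487

The determinant is 487.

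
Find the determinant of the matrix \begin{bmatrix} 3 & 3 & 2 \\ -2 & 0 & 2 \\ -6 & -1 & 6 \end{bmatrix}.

Expand along row 2:
  − (-2) · |3 2; -1 6| = −(-2)·(18 − (-2)) = 40
  − 2 · |3 3; -6 -1| = −2·(-3 − (-18)) = -30
Sum: (40) + (-30) = 10

10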